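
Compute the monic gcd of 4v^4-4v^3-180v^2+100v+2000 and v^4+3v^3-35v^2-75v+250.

Repeated division with remainder:
  4v^4-4v^3-180v^2+100v+2000 = (4)(v^4+3v^3-35v^2-75v+250) + (-16v^3-40v^2+400v+1000)
  v^4+3v^3-35v^2-75v+250 = (-(1/16)v-1/32)(-16v^3-40v^2+400v+1000) + (-(45/4)v^2+1125/4)
  -16v^3-40v^2+400v+1000 = ((64/45)v+32/9)(-(45/4)v^2+1125/4) + (0)
Last nonzero remainder: -(45/4)v^2+1125/4. Dividing through by -45/4 gives the monic gcd v^2-25.

v^2-25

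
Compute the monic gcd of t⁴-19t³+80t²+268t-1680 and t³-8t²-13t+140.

t²-3t-28

Repeated division with remainder:
  t⁴-19t³+80t²+268t-1680 = (t-11)(t³-8t²-13t+140) + (5t²-15t-140)
  t³-8t²-13t+140 = ((1/5)t-1)(5t²-15t-140) + (0)
Last nonzero remainder: 5t²-15t-140. Dividing through by 5 gives the monic gcd t²-3t-28.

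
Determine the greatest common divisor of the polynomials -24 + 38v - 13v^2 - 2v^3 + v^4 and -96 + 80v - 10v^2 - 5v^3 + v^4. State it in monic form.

24 - 14v - v^2 + v^3

Repeated division with remainder:
  v^4 - 2v^3 - 13v^2 + 38v - 24 = (v^4 - 5v^3 - 10v^2 + 80v - 96) + (3v^3 - 3v^2 - 42v + 72)
  v^4 - 5v^3 - 10v^2 + 80v - 96 = ((1/3)v - 4/3)(3v^3 - 3v^2 - 42v + 72) + (0)
Last nonzero remainder: 3v^3 - 3v^2 - 42v + 72. Dividing through by 3 gives the monic gcd v^3 - v^2 - 14v + 24.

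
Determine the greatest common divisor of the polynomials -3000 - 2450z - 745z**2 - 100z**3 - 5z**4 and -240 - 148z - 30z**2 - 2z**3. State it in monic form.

120 + 74z + 15z**2 + z**3

By polynomial division,
  -5z**4 - 100z**3 - 745z**2 - 2450z - 3000 = ((5/2)z + 25/2)(-2z**3 - 30z**2 - 148z - 240) + (0)
Last nonzero remainder: -2z**3 - 30z**2 - 148z - 240. Dividing through by -2 gives the monic gcd z**3 + 15z**2 + 74z + 120.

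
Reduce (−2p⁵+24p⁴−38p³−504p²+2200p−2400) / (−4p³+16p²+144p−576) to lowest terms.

Apply the Euclidean algorithm:
  −2p⁵+24p⁴−38p³−504p²+2200p−2400 = ((1/2)p²−4p+23/2)(−4p³+16p²+144p−576) + (176p²−1760p+4224)
  −4p³+16p²+144p−576 = (−(1/44)p−3/22)(176p²−1760p+4224) + (0)
Last nonzero remainder: 176p²−1760p+4224. Dividing through by 176 gives the monic gcd p²−10p+24.
Cancel p²−10p+24 from numerator and denominator to get the reduced form.

(p³−2p²−25p+50)/(2p+12)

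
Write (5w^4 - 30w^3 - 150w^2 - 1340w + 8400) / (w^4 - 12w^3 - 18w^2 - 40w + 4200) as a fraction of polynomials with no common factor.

(5w - 20)/(w - 10)

Euclidean algorithm in ℚ[w]:
  5w^4 - 30w^3 - 150w^2 - 1340w + 8400 = (5)(w^4 - 12w^3 - 18w^2 - 40w + 4200) + (30w^3 - 60w^2 - 1140w - 12600)
  w^4 - 12w^3 - 18w^2 - 40w + 4200 = ((1/30)w - 1/3)(30w^3 - 60w^2 - 1140w - 12600) + (0)
Last nonzero remainder: 30w^3 - 60w^2 - 1140w - 12600. Dividing through by 30 gives the monic gcd w^3 - 2w^2 - 38w - 420.
Cancel w^3 - 2w^2 - 38w - 420 from numerator and denominator to get the reduced form.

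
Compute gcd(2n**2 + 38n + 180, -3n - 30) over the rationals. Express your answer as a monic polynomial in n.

n + 10

Euclidean algorithm in ℚ[n]:
  2n**2 + 38n + 180 = (-(2/3)n - 6)(-3n - 30) + (0)
Last nonzero remainder: -3n - 30. Dividing through by -3 gives the monic gcd n + 10.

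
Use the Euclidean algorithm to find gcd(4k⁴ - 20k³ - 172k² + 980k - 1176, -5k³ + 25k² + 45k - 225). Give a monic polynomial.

k - 3

Apply the Euclidean algorithm:
  4k⁴ - 20k³ - 172k² + 980k - 1176 = (-(4/5)k)(-5k³ + 25k² + 45k - 225) + (-136k² + 800k - 1176)
  -5k³ + 25k² + 45k - 225 = ((5/136)k + 75/2312)(-136k² + 800k - 1176) + ((18000/289)k - 54000/289)
  -136k² + 800k - 1176 = (-(4913/2250)k + 14161/2250)((18000/289)k - 54000/289) + (0)
Last nonzero remainder: (18000/289)k - 54000/289. Dividing through by 18000/289 gives the monic gcd k - 3.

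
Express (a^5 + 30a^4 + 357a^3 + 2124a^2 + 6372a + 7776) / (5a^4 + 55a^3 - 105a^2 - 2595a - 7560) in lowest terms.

(a^2 + 12a + 36)/(5a - 35)

Repeated division with remainder:
  a^5 + 30a^4 + 357a^3 + 2124a^2 + 6372a + 7776 = ((1/5)a + 19/5)(5a^4 + 55a^3 - 105a^2 - 2595a - 7560) + (169a^3 + 3042a^2 + 17745a + 36504)
  5a^4 + 55a^3 - 105a^2 - 2595a - 7560 = ((5/169)a - 35/169)(169a^3 + 3042a^2 + 17745a + 36504) + (0)
Last nonzero remainder: 169a^3 + 3042a^2 + 17745a + 36504. Dividing through by 169 gives the monic gcd a^3 + 18a^2 + 105a + 216.
Cancel a^3 + 18a^2 + 105a + 216 from numerator and denominator to get the reduced form.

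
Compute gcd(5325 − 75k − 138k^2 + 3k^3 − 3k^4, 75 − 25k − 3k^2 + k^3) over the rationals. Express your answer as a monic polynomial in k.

−25 + k^2

Apply the Euclidean algorithm:
  −3k^4 + 3k^3 − 138k^2 − 75k + 5325 = (−3k − 6)(k^3 − 3k^2 − 25k + 75) + (−231k^2 + 5775)
  k^3 − 3k^2 − 25k + 75 = (−(1/231)k + 1/77)(−231k^2 + 5775) + (0)
Last nonzero remainder: −231k^2 + 5775. Dividing through by −231 gives the monic gcd k^2 − 25.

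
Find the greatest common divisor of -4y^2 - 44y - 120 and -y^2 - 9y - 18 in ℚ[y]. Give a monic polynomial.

y + 6

Apply the Euclidean algorithm:
  -4y^2 - 44y - 120 = (4)(-y^2 - 9y - 18) + (-8y - 48)
  -y^2 - 9y - 18 = ((1/8)y + 3/8)(-8y - 48) + (0)
Last nonzero remainder: -8y - 48. Dividing through by -8 gives the monic gcd y + 6.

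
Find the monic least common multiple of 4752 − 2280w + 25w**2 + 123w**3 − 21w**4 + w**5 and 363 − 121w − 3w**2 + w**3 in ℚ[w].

52272 − 20328w − 2005w**2 + 1378w**3 − 108w**4 − 10w**5 + w**6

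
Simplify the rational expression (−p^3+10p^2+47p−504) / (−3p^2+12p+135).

(p^2−p−56)/(3p+15)

Apply the Euclidean algorithm:
  −p^3+10p^2+47p−504 = ((1/3)p−2)(−3p^2+12p+135) + (26p−234)
  −3p^2+12p+135 = (−(3/26)p−15/26)(26p−234) + (0)
Last nonzero remainder: 26p−234. Dividing through by 26 gives the monic gcd p−9.
Cancel p−9 from numerator and denominator to get the reduced form.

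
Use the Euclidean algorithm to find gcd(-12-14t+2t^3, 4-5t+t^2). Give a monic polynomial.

1

By polynomial division,
  2t^3-14t-12 = (2t+10)(t^2-5t+4) + (28t-52)
  t^2-5t+4 = ((1/28)t-11/98)(28t-52) + (-90/49)
  28t-52 = (-(686/45)t+1274/45)(-90/49) + (0)
The last nonzero remainder is the constant -90/49, so the polynomials are coprime and gcd = 1.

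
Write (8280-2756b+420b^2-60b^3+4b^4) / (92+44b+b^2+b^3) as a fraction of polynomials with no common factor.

Repeated division with remainder:
  4b^4-60b^3+420b^2-2756b+8280 = (4b-64)(b^3+b^2+44b+92) + (308b^2-308b+14168)
  b^3+b^2+44b+92 = ((1/308)b+1/154)(308b^2-308b+14168) + (0)
Last nonzero remainder: 308b^2-308b+14168. Dividing through by 308 gives the monic gcd b^2-b+46.
Cancel b^2-b+46 from numerator and denominator to get the reduced form.

(180-56b+4b^2)/(2+b)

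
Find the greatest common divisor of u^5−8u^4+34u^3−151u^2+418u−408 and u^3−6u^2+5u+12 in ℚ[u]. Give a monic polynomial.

u^2−7u+12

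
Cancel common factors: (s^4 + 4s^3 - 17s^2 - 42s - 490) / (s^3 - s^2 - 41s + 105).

By polynomial division,
  s^4 + 4s^3 - 17s^2 - 42s - 490 = (s + 5)(s^3 - s^2 - 41s + 105) + (29s^2 + 58s - 1015)
  s^3 - s^2 - 41s + 105 = ((1/29)s - 3/29)(29s^2 + 58s - 1015) + (0)
Last nonzero remainder: 29s^2 + 58s - 1015. Dividing through by 29 gives the monic gcd s^2 + 2s - 35.
Cancel s^2 + 2s - 35 from numerator and denominator to get the reduced form.

(s^2 + 2s + 14)/(s - 3)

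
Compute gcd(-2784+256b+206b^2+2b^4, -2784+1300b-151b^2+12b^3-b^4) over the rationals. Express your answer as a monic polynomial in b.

Apply the Euclidean algorithm:
  2b^4+206b^2+256b-2784 = (-2)(-b^4+12b^3-151b^2+1300b-2784) + (24b^3-96b^2+2856b-8352)
  -b^4+12b^3-151b^2+1300b-2784 = (-(1/24)b+1/3)(24b^3-96b^2+2856b-8352) + (0)
Last nonzero remainder: 24b^3-96b^2+2856b-8352. Dividing through by 24 gives the monic gcd b^3-4b^2+119b-348.

-348+119b-4b^2+b^3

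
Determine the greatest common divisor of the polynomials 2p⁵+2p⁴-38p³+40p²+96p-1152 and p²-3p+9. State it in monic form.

p²-3p+9

Euclidean algorithm in ℚ[p]:
  2p⁵+2p⁴-38p³+40p²+96p-1152 = (2p³+8p²-32p-128)(p²-3p+9) + (0)
The last nonzero remainder p²-3p+9 is already monic.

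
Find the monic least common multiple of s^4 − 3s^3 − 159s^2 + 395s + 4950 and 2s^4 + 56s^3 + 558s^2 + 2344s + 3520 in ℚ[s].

s^6 + 9s^5 − 163s^4 − 1609s^3 + 4602s^2 + 72040s + 158400

Repeated division with remainder:
  s^4 − 3s^3 − 159s^2 + 395s + 4950 = (1/2)(2s^4 + 56s^3 + 558s^2 + 2344s + 3520) + (−31s^3 − 438s^2 − 777s + 3190)
  2s^4 + 56s^3 + 558s^2 + 2344s + 3520 = (−(2/31)s − 860/961)(−31s^3 − 438s^2 − 777s + 3190) + ((111384/961)s^2 + (1782144/961)s + 6126120/961)
  −31s^3 − 438s^2 − 777s + 3190 = (−(29791/111384)s + 27869/55692)((111384/961)s^2 + (1782144/961)s + 6126120/961) + (0)
Last nonzero remainder: (111384/961)s^2 + (1782144/961)s + 6126120/961. Dividing through by 111384/961 gives the monic gcd s^2 + 16s + 55.
Then lcm(f, g) = f·g / gcd(f, g); expanding and making the result monic gives the answer.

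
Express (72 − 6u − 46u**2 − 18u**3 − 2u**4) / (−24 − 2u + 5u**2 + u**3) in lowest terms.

(6 − 4u − 2u**2)/(−2 + u)

Euclidean algorithm in ℚ[u]:
  −2u**4 − 18u**3 − 46u**2 − 6u + 72 = (−2u − 8)(u**3 + 5u**2 − 2u − 24) + (−10u**2 − 70u − 120)
  u**3 + 5u**2 − 2u − 24 = (−(1/10)u + 1/5)(−10u**2 − 70u − 120) + (0)
Last nonzero remainder: −10u**2 − 70u − 120. Dividing through by −10 gives the monic gcd u**2 + 7u + 12.
Cancel u**2 + 7u + 12 from numerator and denominator to get the reduced form.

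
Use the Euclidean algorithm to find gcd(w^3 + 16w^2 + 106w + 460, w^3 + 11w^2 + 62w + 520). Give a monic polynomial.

w + 10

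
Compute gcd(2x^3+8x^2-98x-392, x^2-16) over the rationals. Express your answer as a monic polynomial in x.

x+4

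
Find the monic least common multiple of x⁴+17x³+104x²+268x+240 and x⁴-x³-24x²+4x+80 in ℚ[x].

x⁶+10x⁵-5x⁴-290x³-596x²+1000x+2400

By polynomial division,
  x⁴+17x³+104x²+268x+240 = (x⁴-x³-24x²+4x+80) + (18x³+128x²+264x+160)
  x⁴-x³-24x²+4x+80 = ((1/18)x-73/162)(18x³+128x²+264x+160) + ((1540/81)x²+(3080/27)x+12320/81)
  18x³+128x²+264x+160 = ((729/770)x+81/77)((1540/81)x²+(3080/27)x+12320/81) + (0)
Last nonzero remainder: (1540/81)x²+(3080/27)x+12320/81. Dividing through by 1540/81 gives the monic gcd x²+6x+8.
Then lcm(f, g) = f·g / gcd(f, g); expanding and making the result monic gives the answer.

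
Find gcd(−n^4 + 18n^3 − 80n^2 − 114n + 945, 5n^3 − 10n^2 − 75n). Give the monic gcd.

n^2 − 2n − 15

Apply the Euclidean algorithm:
  −n^4 + 18n^3 − 80n^2 − 114n + 945 = (−(1/5)n + 16/5)(5n^3 − 10n^2 − 75n) + (−63n^2 + 126n + 945)
  5n^3 − 10n^2 − 75n = (−(5/63)n)(−63n^2 + 126n + 945) + (0)
Last nonzero remainder: −63n^2 + 126n + 945. Dividing through by −63 gives the monic gcd n^2 − 2n − 15.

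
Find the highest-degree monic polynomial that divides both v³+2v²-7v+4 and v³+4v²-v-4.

Apply the Euclidean algorithm:
  v³+2v²-7v+4 = (v³+4v²-v-4) + (-2v²-6v+8)
  v³+4v²-v-4 = (-(1/2)v-1/2)(-2v²-6v+8) + (0)
Last nonzero remainder: -2v²-6v+8. Dividing through by -2 gives the monic gcd v²+3v-4.

v²+3v-4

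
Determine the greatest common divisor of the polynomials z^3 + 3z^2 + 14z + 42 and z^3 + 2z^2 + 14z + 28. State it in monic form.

Repeated division with remainder:
  z^3 + 3z^2 + 14z + 42 = (z^3 + 2z^2 + 14z + 28) + (z^2 + 14)
  z^3 + 2z^2 + 14z + 28 = (z + 2)(z^2 + 14) + (0)
The last nonzero remainder z^2 + 14 is already monic.

z^2 + 14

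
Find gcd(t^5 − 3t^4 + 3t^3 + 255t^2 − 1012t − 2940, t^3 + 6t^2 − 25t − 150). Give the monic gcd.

Repeated division with remainder:
  t^5 − 3t^4 + 3t^3 + 255t^2 − 1012t − 2940 = (t^2 − 9t + 82)(t^3 + 6t^2 − 25t − 150) + (−312t^2 − 312t + 9360)
  t^3 + 6t^2 − 25t − 150 = (−(1/312)t − 5/312)(−312t^2 − 312t + 9360) + (0)
Last nonzero remainder: −312t^2 − 312t + 9360. Dividing through by −312 gives the monic gcd t^2 + t − 30.

t^2 + t − 30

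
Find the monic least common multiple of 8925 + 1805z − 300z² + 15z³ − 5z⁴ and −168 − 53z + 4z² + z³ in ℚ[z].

Apply the Euclidean algorithm:
  −5z⁴ + 15z³ − 300z² + 1805z + 8925 = (−5z + 35)(z³ + 4z² − 53z − 168) + (−705z² + 2820z + 14805)
  z³ + 4z² − 53z − 168 = (−(1/705)z − 8/705)(−705z² + 2820z + 14805) + (0)
Last nonzero remainder: −705z² + 2820z + 14805. Dividing through by −705 gives the monic gcd z² − 4z − 21.
Then lcm(f, g) = f·g / gcd(f, g); expanding and making the result monic gives the answer.

−14280 − 4673z + 119z² + 36z³ + 5z⁴ + z⁵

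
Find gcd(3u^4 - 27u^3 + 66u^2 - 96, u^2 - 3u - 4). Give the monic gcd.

u^2 - 3u - 4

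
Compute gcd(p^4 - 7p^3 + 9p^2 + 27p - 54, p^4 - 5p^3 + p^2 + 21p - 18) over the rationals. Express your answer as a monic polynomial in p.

Repeated division with remainder:
  p^4 - 7p^3 + 9p^2 + 27p - 54 = (p^4 - 5p^3 + p^2 + 21p - 18) + (-2p^3 + 8p^2 + 6p - 36)
  p^4 - 5p^3 + p^2 + 21p - 18 = (-(1/2)p + 1/2)(-2p^3 + 8p^2 + 6p - 36) + (0)
Last nonzero remainder: -2p^3 + 8p^2 + 6p - 36. Dividing through by -2 gives the monic gcd p^3 - 4p^2 - 3p + 18.

p^3 - 4p^2 - 3p + 18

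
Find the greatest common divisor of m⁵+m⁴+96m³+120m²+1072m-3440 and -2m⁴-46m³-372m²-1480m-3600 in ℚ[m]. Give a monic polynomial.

m²+4m+20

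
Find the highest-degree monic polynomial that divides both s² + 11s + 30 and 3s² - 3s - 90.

s + 5

Apply the Euclidean algorithm:
  s² + 11s + 30 = (1/3)(3s² - 3s - 90) + (12s + 60)
  3s² - 3s - 90 = ((1/4)s - 3/2)(12s + 60) + (0)
Last nonzero remainder: 12s + 60. Dividing through by 12 gives the monic gcd s + 5.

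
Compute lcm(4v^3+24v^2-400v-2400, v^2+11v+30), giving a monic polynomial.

v^4+11v^3-70v^2-1100v-3000

Apply the Euclidean algorithm:
  4v^3+24v^2-400v-2400 = (4v-20)(v^2+11v+30) + (-300v-1800)
  v^2+11v+30 = (-(1/300)v-1/60)(-300v-1800) + (0)
Last nonzero remainder: -300v-1800. Dividing through by -300 gives the monic gcd v+6.
Then lcm(f, g) = f·g / gcd(f, g); expanding and making the result monic gives the answer.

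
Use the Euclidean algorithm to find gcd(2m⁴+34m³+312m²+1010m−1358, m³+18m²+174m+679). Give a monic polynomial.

m³+18m²+174m+679

Repeated division with remainder:
  2m⁴+34m³+312m²+1010m−1358 = (2m−2)(m³+18m²+174m+679) + (0)
The last nonzero remainder m³+18m²+174m+679 is already monic.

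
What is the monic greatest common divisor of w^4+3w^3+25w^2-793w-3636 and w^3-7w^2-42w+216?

w-9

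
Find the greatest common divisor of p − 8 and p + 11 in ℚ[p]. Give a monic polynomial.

Repeated division with remainder:
  p − 8 = (p + 11) + (−19)
  p + 11 = (−(1/19)p − 11/19)(−19) + (0)
The last nonzero remainder is the constant −19, so the polynomials are coprime and gcd = 1.

1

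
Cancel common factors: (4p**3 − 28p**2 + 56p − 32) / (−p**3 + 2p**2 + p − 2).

Repeated division with remainder:
  4p**3 − 28p**2 + 56p − 32 = (−4)(−p**3 + 2p**2 + p − 2) + (−20p**2 + 60p − 40)
  −p**3 + 2p**2 + p − 2 = ((1/20)p + 1/20)(−20p**2 + 60p − 40) + (0)
Last nonzero remainder: −20p**2 + 60p − 40. Dividing through by −20 gives the monic gcd p**2 − 3p + 2.
Cancel p**2 − 3p + 2 from numerator and denominator to get the reduced form.

(−4p + 16)/(p + 1)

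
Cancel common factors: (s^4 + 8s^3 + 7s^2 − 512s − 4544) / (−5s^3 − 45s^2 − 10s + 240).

Apply the Euclidean algorithm:
  s^4 + 8s^3 + 7s^2 − 512s − 4544 = (−(1/5)s + 1/5)(−5s^3 − 45s^2 − 10s + 240) + (14s^2 − 462s − 4592)
  −5s^3 − 45s^2 − 10s + 240 = (−(5/14)s − 15)(14s^2 − 462s − 4592) + (−8580s − 68640)
  14s^2 − 462s − 4592 = (−(7/4290)s + 287/4290)(−8580s − 68640) + (0)
Last nonzero remainder: −8580s − 68640. Dividing through by −8580 gives the monic gcd s + 8.
Cancel s + 8 from numerator and denominator to get the reduced form.

(−s^3 − 7s + 568)/(5s^2 + 5s − 30)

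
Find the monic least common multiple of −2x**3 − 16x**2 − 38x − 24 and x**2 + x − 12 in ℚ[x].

By polynomial division,
  −2x**3 − 16x**2 − 38x − 24 = (−2x − 14)(x**2 + x − 12) + (−48x − 192)
  x**2 + x − 12 = (−(1/48)x + 1/16)(−48x − 192) + (0)
Last nonzero remainder: −48x − 192. Dividing through by −48 gives the monic gcd x + 4.
Then lcm(f, g) = f·g / gcd(f, g); expanding and making the result monic gives the answer.

x**4 + 5x**3 − 5x**2 − 45x − 36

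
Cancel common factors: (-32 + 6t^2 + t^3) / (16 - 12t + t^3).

(4 + t)/(-2 + t)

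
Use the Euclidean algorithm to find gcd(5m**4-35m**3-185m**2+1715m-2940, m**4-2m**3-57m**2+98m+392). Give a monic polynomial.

m**3-4m**2-49m+196

By polynomial division,
  5m**4-35m**3-185m**2+1715m-2940 = (5)(m**4-2m**3-57m**2+98m+392) + (-25m**3+100m**2+1225m-4900)
  m**4-2m**3-57m**2+98m+392 = (-(1/25)m-2/25)(-25m**3+100m**2+1225m-4900) + (0)
Last nonzero remainder: -25m**3+100m**2+1225m-4900. Dividing through by -25 gives the monic gcd m**3-4m**2-49m+196.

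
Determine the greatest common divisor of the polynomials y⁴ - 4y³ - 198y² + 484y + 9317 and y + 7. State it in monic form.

Apply the Euclidean algorithm:
  y⁴ - 4y³ - 198y² + 484y + 9317 = (y³ - 11y² - 121y + 1331)(y + 7) + (0)
The last nonzero remainder y + 7 is already monic.

y + 7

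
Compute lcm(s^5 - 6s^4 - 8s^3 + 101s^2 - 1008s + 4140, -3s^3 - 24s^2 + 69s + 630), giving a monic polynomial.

s^6 + s^5 - 50s^4 + 45s^3 - 301s^2 - 2916s + 28980

By polynomial division,
  s^5 - 6s^4 - 8s^3 + 101s^2 - 1008s + 4140 = (-(1/3)s^2 + (14/3)s - 127/3)(-3s^3 - 24s^2 + 69s + 630) + (-1027s^2 - 1027s + 30810)
  -3s^3 - 24s^2 + 69s + 630 = ((3/1027)s + 21/1027)(-1027s^2 - 1027s + 30810) + (0)
Last nonzero remainder: -1027s^2 - 1027s + 30810. Dividing through by -1027 gives the monic gcd s^2 + s - 30.
Then lcm(f, g) = f·g / gcd(f, g); expanding and making the result monic gives the answer.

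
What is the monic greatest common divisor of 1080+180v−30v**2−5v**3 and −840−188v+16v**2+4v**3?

6+v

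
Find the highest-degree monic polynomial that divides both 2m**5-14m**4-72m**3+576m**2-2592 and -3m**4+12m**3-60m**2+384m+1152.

Euclidean algorithm in ℚ[m]:
  2m**5-14m**4-72m**3+576m**2-2592 = (-(2/3)m+2)(-3m**4+12m**3-60m**2+384m+1152) + (-136m**3+952m**2-4896)
  -3m**4+12m**3-60m**2+384m+1152 = ((3/136)m+9/136)(-136m**3+952m**2-4896) + (-123m**2+492m+1476)
  -136m**3+952m**2-4896 = ((136/123)m-136/41)(-123m**2+492m+1476) + (0)
Last nonzero remainder: -123m**2+492m+1476. Dividing through by -123 gives the monic gcd m**2-4m-12.

m**2-4m-12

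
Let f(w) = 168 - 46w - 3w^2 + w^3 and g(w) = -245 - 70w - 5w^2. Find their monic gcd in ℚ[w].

Euclidean algorithm in ℚ[w]:
  w^3 - 3w^2 - 46w + 168 = (-(1/5)w + 17/5)(-5w^2 - 70w - 245) + (143w + 1001)
  -5w^2 - 70w - 245 = (-(5/143)w - 35/143)(143w + 1001) + (0)
Last nonzero remainder: 143w + 1001. Dividing through by 143 gives the monic gcd w + 7.

7 + w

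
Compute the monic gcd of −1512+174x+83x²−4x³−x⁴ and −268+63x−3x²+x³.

−4+x

Apply the Euclidean algorithm:
  −x⁴−4x³+83x²+174x−1512 = (−x−7)(x³−3x²+63x−268) + (125x²+347x−3388)
  x³−3x²+63x−268 = ((1/125)x−722/15625)(125x²+347x−3388) + ((1658409/15625)x−6633636/15625)
  125x²+347x−3388 = ((1953125/1658409)x+13234375/1658409)((1658409/15625)x−6633636/15625) + (0)
Last nonzero remainder: (1658409/15625)x−6633636/15625. Dividing through by 1658409/15625 gives the monic gcd x−4.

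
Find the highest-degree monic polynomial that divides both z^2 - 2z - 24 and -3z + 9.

Euclidean algorithm in ℚ[z]:
  z^2 - 2z - 24 = (-(1/3)z - 1/3)(-3z + 9) + (-21)
  -3z + 9 = ((1/7)z - 3/7)(-21) + (0)
The last nonzero remainder is the constant -21, so the polynomials are coprime and gcd = 1.

1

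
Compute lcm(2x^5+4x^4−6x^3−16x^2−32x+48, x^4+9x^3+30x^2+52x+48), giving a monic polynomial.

x^6+6x^5+5x^4−20x^3−48x^2−40x+96

By polynomial division,
  2x^5+4x^4−6x^3−16x^2−32x+48 = (2x−14)(x^4+9x^3+30x^2+52x+48) + (60x^3+300x^2+600x+720)
  x^4+9x^3+30x^2+52x+48 = ((1/60)x+1/15)(60x^3+300x^2+600x+720) + (0)
Last nonzero remainder: 60x^3+300x^2+600x+720. Dividing through by 60 gives the monic gcd x^3+5x^2+10x+12.
Then lcm(f, g) = f·g / gcd(f, g); expanding and making the result monic gives the answer.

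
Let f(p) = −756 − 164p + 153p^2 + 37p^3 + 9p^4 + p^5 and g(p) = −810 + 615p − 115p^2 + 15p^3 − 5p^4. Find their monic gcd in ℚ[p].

−54 + 23p + p^3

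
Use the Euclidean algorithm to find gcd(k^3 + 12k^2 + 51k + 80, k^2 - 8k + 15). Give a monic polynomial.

1

Apply the Euclidean algorithm:
  k^3 + 12k^2 + 51k + 80 = (k + 20)(k^2 - 8k + 15) + (196k - 220)
  k^2 - 8k + 15 = ((1/196)k - 337/9604)(196k - 220) + (17480/2401)
  196k - 220 = ((117649/4370)k - 26411/874)(17480/2401) + (0)
The last nonzero remainder is the constant 17480/2401, so the polynomials are coprime and gcd = 1.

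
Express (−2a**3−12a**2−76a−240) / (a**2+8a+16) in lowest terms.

(−2a**2−4a−60)/(a+4)

Repeated division with remainder:
  −2a**3−12a**2−76a−240 = (−2a+4)(a**2+8a+16) + (−76a−304)
  a**2+8a+16 = (−(1/76)a−1/19)(−76a−304) + (0)
Last nonzero remainder: −76a−304. Dividing through by −76 gives the monic gcd a+4.
Cancel a+4 from numerator and denominator to get the reduced form.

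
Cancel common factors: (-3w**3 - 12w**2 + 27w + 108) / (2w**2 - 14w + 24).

(-3w**2 - 21w - 36)/(2w - 8)

Repeated division with remainder:
  -3w**3 - 12w**2 + 27w + 108 = (-(3/2)w - 33/2)(2w**2 - 14w + 24) + (-168w + 504)
  2w**2 - 14w + 24 = (-(1/84)w + 1/21)(-168w + 504) + (0)
Last nonzero remainder: -168w + 504. Dividing through by -168 gives the monic gcd w - 3.
Cancel w - 3 from numerator and denominator to get the reduced form.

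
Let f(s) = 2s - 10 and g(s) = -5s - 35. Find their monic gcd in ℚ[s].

1

Euclidean algorithm in ℚ[s]:
  2s - 10 = (-2/5)(-5s - 35) + (-24)
  -5s - 35 = ((5/24)s + 35/24)(-24) + (0)
The last nonzero remainder is the constant -24, so the polynomials are coprime and gcd = 1.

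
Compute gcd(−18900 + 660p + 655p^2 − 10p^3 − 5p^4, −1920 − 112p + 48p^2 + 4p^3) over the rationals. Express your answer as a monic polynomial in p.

−60 + 4p + p^2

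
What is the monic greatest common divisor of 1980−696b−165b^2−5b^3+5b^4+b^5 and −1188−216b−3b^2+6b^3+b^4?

By polynomial division,
  b^5+5b^4−5b^3−165b^2−696b+1980 = (b−1)(b^4+6b^3−3b^2−216b−1188) + (4b^3+48b^2+276b+792)
  b^4+6b^3−3b^2−216b−1188 = ((1/4)b−3/2)(4b^3+48b^2+276b+792) + (0)
Last nonzero remainder: 4b^3+48b^2+276b+792. Dividing through by 4 gives the monic gcd b^3+12b^2+69b+198.

198+69b+12b^2+b^3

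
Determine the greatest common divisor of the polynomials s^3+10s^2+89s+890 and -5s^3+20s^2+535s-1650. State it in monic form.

s+10

By polynomial division,
  s^3+10s^2+89s+890 = (-1/5)(-5s^3+20s^2+535s-1650) + (14s^2+196s+560)
  -5s^3+20s^2+535s-1650 = (-(5/14)s+45/7)(14s^2+196s+560) + (-525s-5250)
  14s^2+196s+560 = (-(2/75)s-8/75)(-525s-5250) + (0)
Last nonzero remainder: -525s-5250. Dividing through by -525 gives the monic gcd s+10.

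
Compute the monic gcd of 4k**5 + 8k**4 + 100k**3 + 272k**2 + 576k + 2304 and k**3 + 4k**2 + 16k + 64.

k**2 + 16

Apply the Euclidean algorithm:
  4k**5 + 8k**4 + 100k**3 + 272k**2 + 576k + 2304 = (4k**2 - 8k + 68)(k**3 + 4k**2 + 16k + 64) + (-128k**2 - 2048)
  k**3 + 4k**2 + 16k + 64 = (-(1/128)k - 1/32)(-128k**2 - 2048) + (0)
Last nonzero remainder: -128k**2 - 2048. Dividing through by -128 gives the monic gcd k**2 + 16.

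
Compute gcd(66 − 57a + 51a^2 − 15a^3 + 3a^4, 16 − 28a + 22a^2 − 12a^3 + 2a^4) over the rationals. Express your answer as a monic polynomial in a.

2 − a + a^2

Repeated division with remainder:
  3a^4 − 15a^3 + 51a^2 − 57a + 66 = (3/2)(2a^4 − 12a^3 + 22a^2 − 28a + 16) + (3a^3 + 18a^2 − 15a + 42)
  2a^4 − 12a^3 + 22a^2 − 28a + 16 = ((2/3)a − 8)(3a^3 + 18a^2 − 15a + 42) + (176a^2 − 176a + 352)
  3a^3 + 18a^2 − 15a + 42 = ((3/176)a + 21/176)(176a^2 − 176a + 352) + (0)
Last nonzero remainder: 176a^2 − 176a + 352. Dividing through by 176 gives the monic gcd a^2 − a + 2.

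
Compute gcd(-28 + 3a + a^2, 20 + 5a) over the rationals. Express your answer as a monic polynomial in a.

1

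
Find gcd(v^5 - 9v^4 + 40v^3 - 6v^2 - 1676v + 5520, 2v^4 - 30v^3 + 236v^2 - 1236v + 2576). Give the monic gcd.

v^3 - 8v^2 + 62v - 184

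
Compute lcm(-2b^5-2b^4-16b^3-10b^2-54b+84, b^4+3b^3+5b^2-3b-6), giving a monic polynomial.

b^6+2b^5+9b^4+13b^3+32b^2-15b-42

Repeated division with remainder:
  -2b^5-2b^4-16b^3-10b^2-54b+84 = (-2b+4)(b^4+3b^3+5b^2-3b-6) + (-18b^3-36b^2-54b+108)
  b^4+3b^3+5b^2-3b-6 = (-(1/18)b-1/18)(-18b^3-36b^2-54b+108) + (0)
Last nonzero remainder: -18b^3-36b^2-54b+108. Dividing through by -18 gives the monic gcd b^3+2b^2+3b-6.
Then lcm(f, g) = f·g / gcd(f, g); expanding and making the result monic gives the answer.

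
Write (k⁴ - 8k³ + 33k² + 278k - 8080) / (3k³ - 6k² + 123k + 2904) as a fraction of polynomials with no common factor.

(k³ - 16k² + 161k - 1010)/(3k² - 30k + 363)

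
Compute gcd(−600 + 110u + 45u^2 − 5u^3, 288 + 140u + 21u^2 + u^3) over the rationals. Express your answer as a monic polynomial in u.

4 + u

By polynomial division,
  −5u^3 + 45u^2 + 110u − 600 = (−5)(u^3 + 21u^2 + 140u + 288) + (150u^2 + 810u + 840)
  u^3 + 21u^2 + 140u + 288 = ((1/150)u + 13/125)(150u^2 + 810u + 840) + ((1254/25)u + 5016/25)
  150u^2 + 810u + 840 = ((625/209)u + 875/209)((1254/25)u + 5016/25) + (0)
Last nonzero remainder: (1254/25)u + 5016/25. Dividing through by 1254/25 gives the monic gcd u + 4.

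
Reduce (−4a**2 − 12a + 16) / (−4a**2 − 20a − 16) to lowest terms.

(a − 1)/(a + 1)

Apply the Euclidean algorithm:
  −4a**2 − 12a + 16 = (−4a**2 − 20a − 16) + (8a + 32)
  −4a**2 − 20a − 16 = (−(1/2)a − 1/2)(8a + 32) + (0)
Last nonzero remainder: 8a + 32. Dividing through by 8 gives the monic gcd a + 4.
Cancel a + 4 from numerator and denominator to get the reduced form.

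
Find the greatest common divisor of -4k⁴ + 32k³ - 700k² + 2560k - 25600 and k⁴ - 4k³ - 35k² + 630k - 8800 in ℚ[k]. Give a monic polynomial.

k² - 5k + 80

Repeated division with remainder:
  -4k⁴ + 32k³ - 700k² + 2560k - 25600 = (-4)(k⁴ - 4k³ - 35k² + 630k - 8800) + (16k³ - 840k² + 5080k - 60800)
  k⁴ - 4k³ - 35k² + 630k - 8800 = ((1/16)k + 97/32)(16k³ - 840k² + 5080k - 60800) + ((8775/4)k² - (43875/4)k + 175500)
  16k³ - 840k² + 5080k - 60800 = ((64/8775)k - 608/1755)((8775/4)k² - (43875/4)k + 175500) + (0)
Last nonzero remainder: (8775/4)k² - (43875/4)k + 175500. Dividing through by 8775/4 gives the monic gcd k² - 5k + 80.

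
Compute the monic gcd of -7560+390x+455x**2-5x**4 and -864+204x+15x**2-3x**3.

36-13x+x**2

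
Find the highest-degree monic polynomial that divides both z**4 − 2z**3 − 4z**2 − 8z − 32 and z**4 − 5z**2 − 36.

Repeated division with remainder:
  z**4 − 2z**3 − 4z**2 − 8z − 32 = (z**4 − 5z**2 − 36) + (−2z**3 + z**2 − 8z + 4)
  z**4 − 5z**2 − 36 = (−(1/2)z − 1/4)(−2z**3 + z**2 − 8z + 4) + (−(35/4)z**2 − 35)
  −2z**3 + z**2 − 8z + 4 = ((8/35)z − 4/35)(−(35/4)z**2 − 35) + (0)
Last nonzero remainder: −(35/4)z**2 − 35. Dividing through by −35/4 gives the monic gcd z**2 + 4.

z**2 + 4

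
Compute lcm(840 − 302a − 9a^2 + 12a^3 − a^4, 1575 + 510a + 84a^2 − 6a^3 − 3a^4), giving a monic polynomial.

Apply the Euclidean algorithm:
  −a^4 + 12a^3 − 9a^2 − 302a + 840 = (1/3)(−3a^4 − 6a^3 + 84a^2 + 510a + 1575) + (14a^3 − 37a^2 − 472a + 315)
  −3a^4 − 6a^3 + 84a^2 + 510a + 1575 = (−(3/14)a − 195/196)(14a^3 − 37a^2 − 472a + 315) + (−(10575/196)a^2 + (10575/98)a + 52875/28)
  14a^3 − 37a^2 − 472a + 315 = (−(2744/10575)a + 196/1175)(−(10575/196)a^2 + (10575/98)a + 52875/28) + (0)
Last nonzero remainder: −(10575/196)a^2 + (10575/98)a + 52875/28. Dividing through by −10575/196 gives the monic gcd a^2 − 2a − 35.
Then lcm(f, g) = f·g / gcd(f, g); expanding and making the result monic gives the answer.

−12600 + 1170a + 503a^2 + 158a^3 − 24a^4 − 8a^5 + a^6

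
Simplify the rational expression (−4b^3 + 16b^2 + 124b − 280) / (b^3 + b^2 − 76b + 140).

By polynomial division,
  −4b^3 + 16b^2 + 124b − 280 = (−4)(b^3 + b^2 − 76b + 140) + (20b^2 − 180b + 280)
  b^3 + b^2 − 76b + 140 = ((1/20)b + 1/2)(20b^2 − 180b + 280) + (0)
Last nonzero remainder: 20b^2 − 180b + 280. Dividing through by 20 gives the monic gcd b^2 − 9b + 14.
Cancel b^2 − 9b + 14 from numerator and denominator to get the reduced form.

(−4b − 20)/(b + 10)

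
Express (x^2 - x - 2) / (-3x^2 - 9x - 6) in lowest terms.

(-x + 2)/(3x + 6)

Euclidean algorithm in ℚ[x]:
  x^2 - x - 2 = (-1/3)(-3x^2 - 9x - 6) + (-4x - 4)
  -3x^2 - 9x - 6 = ((3/4)x + 3/2)(-4x - 4) + (0)
Last nonzero remainder: -4x - 4. Dividing through by -4 gives the monic gcd x + 1.
Cancel x + 1 from numerator and denominator to get the reduced form.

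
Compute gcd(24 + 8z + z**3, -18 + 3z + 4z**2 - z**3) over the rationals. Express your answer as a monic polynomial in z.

2 + z

Apply the Euclidean algorithm:
  z**3 + 8z + 24 = (-1)(-z**3 + 4z**2 + 3z - 18) + (4z**2 + 11z + 6)
  -z**3 + 4z**2 + 3z - 18 = (-(1/4)z + 27/16)(4z**2 + 11z + 6) + (-(225/16)z - 225/8)
  4z**2 + 11z + 6 = (-(64/225)z - 16/75)(-(225/16)z - 225/8) + (0)
Last nonzero remainder: -(225/16)z - 225/8. Dividing through by -225/16 gives the monic gcd z + 2.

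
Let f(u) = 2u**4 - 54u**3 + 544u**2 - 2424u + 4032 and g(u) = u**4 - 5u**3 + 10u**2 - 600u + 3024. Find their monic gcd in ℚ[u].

By polynomial division,
  2u**4 - 54u**3 + 544u**2 - 2424u + 4032 = (2)(u**4 - 5u**3 + 10u**2 - 600u + 3024) + (-44u**3 + 524u**2 - 1224u - 2016)
  u**4 - 5u**3 + 10u**2 - 600u + 3024 = (-(1/44)u - 19/121)(-44u**3 + 524u**2 - 1224u - 2016) + ((7800/121)u**2 - (101400/121)u + 327600/121)
  -44u**3 + 524u**2 - 1224u - 2016 = (-(1331/1950)u - 242/325)((7800/121)u**2 - (101400/121)u + 327600/121) + (0)
Last nonzero remainder: (7800/121)u**2 - (101400/121)u + 327600/121. Dividing through by 7800/121 gives the monic gcd u**2 - 13u + 42.

u**2 - 13u + 42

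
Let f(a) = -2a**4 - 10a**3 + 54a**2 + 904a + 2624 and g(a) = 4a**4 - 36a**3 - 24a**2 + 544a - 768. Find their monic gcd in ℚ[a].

a**2 - 4a - 32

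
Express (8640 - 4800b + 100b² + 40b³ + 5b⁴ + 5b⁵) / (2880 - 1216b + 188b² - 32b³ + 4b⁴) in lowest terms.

(-60 + 20b + 5b²)/(-20 + 4b)

Repeated division with remainder:
  5b⁵ + 5b⁴ + 40b³ + 100b² - 4800b + 8640 = ((5/4)b + 45/4)(4b⁴ - 32b³ + 188b² - 1216b + 2880) + (165b³ - 495b² + 5280b - 23760)
  4b⁴ - 32b³ + 188b² - 1216b + 2880 = ((4/165)b - 4/33)(165b³ - 495b² + 5280b - 23760) + (0)
Last nonzero remainder: 165b³ - 495b² + 5280b - 23760. Dividing through by 165 gives the monic gcd b³ - 3b² + 32b - 144.
Cancel b³ - 3b² + 32b - 144 from numerator and denominator to get the reduced form.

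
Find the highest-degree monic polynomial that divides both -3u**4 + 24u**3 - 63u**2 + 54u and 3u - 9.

u - 3

Euclidean algorithm in ℚ[u]:
  -3u**4 + 24u**3 - 63u**2 + 54u = (-u**3 + 5u**2 - 6u)(3u - 9) + (0)
Last nonzero remainder: 3u - 9. Dividing through by 3 gives the monic gcd u - 3.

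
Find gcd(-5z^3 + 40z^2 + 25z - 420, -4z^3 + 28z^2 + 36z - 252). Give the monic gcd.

Repeated division with remainder:
  -5z^3 + 40z^2 + 25z - 420 = (5/4)(-4z^3 + 28z^2 + 36z - 252) + (5z^2 - 20z - 105)
  -4z^3 + 28z^2 + 36z - 252 = (-(4/5)z + 12/5)(5z^2 - 20z - 105) + (0)
Last nonzero remainder: 5z^2 - 20z - 105. Dividing through by 5 gives the monic gcd z^2 - 4z - 21.

z^2 - 4z - 21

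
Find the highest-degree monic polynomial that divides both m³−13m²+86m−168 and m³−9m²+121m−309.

m−3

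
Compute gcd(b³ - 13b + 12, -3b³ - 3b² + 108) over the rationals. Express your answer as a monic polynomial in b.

b - 3

Apply the Euclidean algorithm:
  b³ - 13b + 12 = (-1/3)(-3b³ - 3b² + 108) + (-b² - 13b + 48)
  -3b³ - 3b² + 108 = (3b - 36)(-b² - 13b + 48) + (-612b + 1836)
  -b² - 13b + 48 = ((1/612)b + 4/153)(-612b + 1836) + (0)
Last nonzero remainder: -612b + 1836. Dividing through by -612 gives the monic gcd b - 3.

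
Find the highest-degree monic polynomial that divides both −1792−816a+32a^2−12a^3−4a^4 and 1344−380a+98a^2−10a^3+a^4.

By polynomial division,
  −4a^4−12a^3+32a^2−816a−1792 = (−4)(a^4−10a^3+98a^2−380a+1344) + (−52a^3+424a^2−2336a+3584)
  a^4−10a^3+98a^2−380a+1344 = (−(1/52)a+6/169)(−52a^3+424a^2−2336a+3584) + ((6426/169)a^2−(38556/169)a+205632/169)
  −52a^3+424a^2−2336a+3584 = (−(4394/3213)a+1352/459)((6426/169)a^2−(38556/169)a+205632/169) + (0)
Last nonzero remainder: (6426/169)a^2−(38556/169)a+205632/169. Dividing through by 6426/169 gives the monic gcd a^2−6a+32.

32−6a+a^2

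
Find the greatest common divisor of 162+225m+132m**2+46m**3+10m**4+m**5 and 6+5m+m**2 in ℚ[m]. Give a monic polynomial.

6+5m+m**2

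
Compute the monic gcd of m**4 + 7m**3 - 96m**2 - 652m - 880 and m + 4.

m + 4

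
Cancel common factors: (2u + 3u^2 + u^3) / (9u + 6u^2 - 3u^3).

Euclidean algorithm in ℚ[u]:
  u^3 + 3u^2 + 2u = (-1/3)(-3u^3 + 6u^2 + 9u) + (5u^2 + 5u)
  -3u^3 + 6u^2 + 9u = (-(3/5)u + 9/5)(5u^2 + 5u) + (0)
Last nonzero remainder: 5u^2 + 5u. Dividing through by 5 gives the monic gcd u^2 + u.
Cancel u^2 + u from numerator and denominator to get the reduced form.

(-2 - u)/(-9 + 3u)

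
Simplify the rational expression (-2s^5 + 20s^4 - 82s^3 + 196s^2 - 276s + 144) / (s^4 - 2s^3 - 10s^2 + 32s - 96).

By polynomial division,
  -2s^5 + 20s^4 - 82s^3 + 196s^2 - 276s + 144 = (-2s + 16)(s^4 - 2s^3 - 10s^2 + 32s - 96) + (-70s^3 + 420s^2 - 980s + 1680)
  s^4 - 2s^3 - 10s^2 + 32s - 96 = (-(1/70)s - 2/35)(-70s^3 + 420s^2 - 980s + 1680) + (0)
Last nonzero remainder: -70s^3 + 420s^2 - 980s + 1680. Dividing through by -70 gives the monic gcd s^3 - 6s^2 + 14s - 24.
Cancel s^3 - 6s^2 + 14s - 24 from numerator and denominator to get the reduced form.

(-2s^2 + 8s - 6)/(s + 4)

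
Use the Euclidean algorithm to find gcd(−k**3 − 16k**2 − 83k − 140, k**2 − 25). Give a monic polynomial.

k + 5

Apply the Euclidean algorithm:
  −k**3 − 16k**2 − 83k − 140 = (−k − 16)(k**2 − 25) + (−108k − 540)
  k**2 − 25 = (−(1/108)k + 5/108)(−108k − 540) + (0)
Last nonzero remainder: −108k − 540. Dividing through by −108 gives the monic gcd k + 5.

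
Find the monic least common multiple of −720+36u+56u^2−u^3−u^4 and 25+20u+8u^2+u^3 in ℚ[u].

Euclidean algorithm in ℚ[u]:
  −u^4−u^3+56u^2+36u−720 = (−u+7)(u^3+8u^2+20u+25) + (20u^2−79u−895)
  u^3+8u^2+20u+25 = ((1/20)u+239/400)(20u^2−79u−895) + ((44781/400)u+44781/80)
  20u^2−79u−895 = ((8000/44781)u−71600/44781)((44781/400)u+44781/80) + (0)
Last nonzero remainder: (44781/400)u+44781/80. Dividing through by 44781/400 gives the monic gcd u+5.
Then lcm(f, g) = f·g / gcd(f, g); expanding and making the result monic gives the answer.

3600+1980u+332u^2−199u^3−48u^4+4u^5+u^6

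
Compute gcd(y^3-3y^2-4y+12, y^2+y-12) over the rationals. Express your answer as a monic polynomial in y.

Repeated division with remainder:
  y^3-3y^2-4y+12 = (y-4)(y^2+y-12) + (12y-36)
  y^2+y-12 = ((1/12)y+1/3)(12y-36) + (0)
Last nonzero remainder: 12y-36. Dividing through by 12 gives the monic gcd y-3.

y-3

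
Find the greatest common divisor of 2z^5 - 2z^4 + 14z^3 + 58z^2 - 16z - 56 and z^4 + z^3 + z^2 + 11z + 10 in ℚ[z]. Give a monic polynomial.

By polynomial division,
  2z^5 - 2z^4 + 14z^3 + 58z^2 - 16z - 56 = (2z - 4)(z^4 + z^3 + z^2 + 11z + 10) + (16z^3 + 40z^2 + 8z - 16)
  z^4 + z^3 + z^2 + 11z + 10 = ((1/16)z - 3/32)(16z^3 + 40z^2 + 8z - 16) + ((17/4)z^2 + (51/4)z + 17/2)
  16z^3 + 40z^2 + 8z - 16 = ((64/17)z - 32/17)((17/4)z^2 + (51/4)z + 17/2) + (0)
Last nonzero remainder: (17/4)z^2 + (51/4)z + 17/2. Dividing through by 17/4 gives the monic gcd z^2 + 3z + 2.

z^2 + 3z + 2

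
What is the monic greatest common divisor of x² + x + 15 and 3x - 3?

1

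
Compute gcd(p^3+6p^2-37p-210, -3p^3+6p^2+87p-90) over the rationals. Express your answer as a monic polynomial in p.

Repeated division with remainder:
  p^3+6p^2-37p-210 = (-1/3)(-3p^3+6p^2+87p-90) + (8p^2-8p-240)
  -3p^3+6p^2+87p-90 = (-(3/8)p+3/8)(8p^2-8p-240) + (0)
Last nonzero remainder: 8p^2-8p-240. Dividing through by 8 gives the monic gcd p^2-p-30.

p^2-p-30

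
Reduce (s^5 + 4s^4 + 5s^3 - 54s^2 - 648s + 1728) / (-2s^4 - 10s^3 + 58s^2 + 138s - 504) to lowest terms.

(-s^3 - 10s^2 - 56s - 192)/(2s^2 + 22s + 56)

By polynomial division,
  s^5 + 4s^4 + 5s^3 - 54s^2 - 648s + 1728 = (-(1/2)s + 1/2)(-2s^4 - 10s^3 + 58s^2 + 138s - 504) + (39s^3 - 14s^2 - 969s + 1980)
  -2s^4 - 10s^3 + 58s^2 + 138s - 504 = (-(2/39)s - 418/1521)(39s^3 - 14s^2 - 969s + 1980) + ((6784/1521)s^2 - (13568/507)s + 6784/169)
  39s^3 - 14s^2 - 969s + 1980 = ((59319/6784)s + 83655/1696)((6784/1521)s^2 - (13568/507)s + 6784/169) + (0)
Last nonzero remainder: (6784/1521)s^2 - (13568/507)s + 6784/169. Dividing through by 6784/1521 gives the monic gcd s^2 - 6s + 9.
Cancel s^2 - 6s + 9 from numerator and denominator to get the reduced form.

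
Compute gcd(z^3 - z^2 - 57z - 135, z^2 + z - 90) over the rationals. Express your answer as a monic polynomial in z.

Euclidean algorithm in ℚ[z]:
  z^3 - z^2 - 57z - 135 = (z - 2)(z^2 + z - 90) + (35z - 315)
  z^2 + z - 90 = ((1/35)z + 2/7)(35z - 315) + (0)
Last nonzero remainder: 35z - 315. Dividing through by 35 gives the monic gcd z - 9.

z - 9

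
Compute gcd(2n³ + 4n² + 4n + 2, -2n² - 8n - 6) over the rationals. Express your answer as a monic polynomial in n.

n + 1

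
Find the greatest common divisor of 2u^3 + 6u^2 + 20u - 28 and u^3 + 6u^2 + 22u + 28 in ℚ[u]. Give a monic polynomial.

u^2 + 4u + 14

Euclidean algorithm in ℚ[u]:
  2u^3 + 6u^2 + 20u - 28 = (2)(u^3 + 6u^2 + 22u + 28) + (-6u^2 - 24u - 84)
  u^3 + 6u^2 + 22u + 28 = (-(1/6)u - 1/3)(-6u^2 - 24u - 84) + (0)
Last nonzero remainder: -6u^2 - 24u - 84. Dividing through by -6 gives the monic gcd u^2 + 4u + 14.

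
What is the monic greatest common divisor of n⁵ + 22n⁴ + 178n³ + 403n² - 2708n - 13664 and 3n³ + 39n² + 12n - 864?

n² + 4n - 32

By polynomial division,
  n⁵ + 22n⁴ + 178n³ + 403n² - 2708n - 13664 = ((1/3)n² + 3n + 19)(3n³ + 39n² + 12n - 864) + (-86n² - 344n + 2752)
  3n³ + 39n² + 12n - 864 = (-(3/86)n - 27/86)(-86n² - 344n + 2752) + (0)
Last nonzero remainder: -86n² - 344n + 2752. Dividing through by -86 gives the monic gcd n² + 4n - 32.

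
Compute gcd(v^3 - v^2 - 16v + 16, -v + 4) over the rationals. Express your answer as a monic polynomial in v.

Repeated division with remainder:
  v^3 - v^2 - 16v + 16 = (-v^2 - 3v + 4)(-v + 4) + (0)
Last nonzero remainder: -v + 4. Dividing through by -1 gives the monic gcd v - 4.

v - 4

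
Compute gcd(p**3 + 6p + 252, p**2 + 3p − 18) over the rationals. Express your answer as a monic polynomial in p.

p + 6

By polynomial division,
  p**3 + 6p + 252 = (p − 3)(p**2 + 3p − 18) + (33p + 198)
  p**2 + 3p − 18 = ((1/33)p − 1/11)(33p + 198) + (0)
Last nonzero remainder: 33p + 198. Dividing through by 33 gives the monic gcd p + 6.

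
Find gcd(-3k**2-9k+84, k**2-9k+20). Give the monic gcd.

k-4

Apply the Euclidean algorithm:
  -3k**2-9k+84 = (-3)(k**2-9k+20) + (-36k+144)
  k**2-9k+20 = (-(1/36)k+5/36)(-36k+144) + (0)
Last nonzero remainder: -36k+144. Dividing through by -36 gives the monic gcd k-4.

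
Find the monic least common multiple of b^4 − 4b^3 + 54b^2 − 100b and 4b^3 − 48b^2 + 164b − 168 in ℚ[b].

Euclidean algorithm in ℚ[b]:
  b^4 − 4b^3 + 54b^2 − 100b = ((1/4)b + 2)(4b^3 − 48b^2 + 164b − 168) + (109b^2 − 386b + 336)
  4b^3 − 48b^2 + 164b − 168 = ((4/109)b − 3688/11881)(109b^2 − 386b + 336) + ((378420/11881)b − 756840/11881)
  109b^2 − 386b + 336 = ((1295029/378420)b − 23762/4505)((378420/11881)b − 756840/11881) + (0)
Last nonzero remainder: (378420/11881)b − 756840/11881. Dividing through by 378420/11881 gives the monic gcd b − 2.
Then lcm(f, g) = f·g / gcd(f, g); expanding and making the result monic gives the answer.

b^6 − 14b^5 + 115b^4 − 724b^3 + 2134b^2 − 2100b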